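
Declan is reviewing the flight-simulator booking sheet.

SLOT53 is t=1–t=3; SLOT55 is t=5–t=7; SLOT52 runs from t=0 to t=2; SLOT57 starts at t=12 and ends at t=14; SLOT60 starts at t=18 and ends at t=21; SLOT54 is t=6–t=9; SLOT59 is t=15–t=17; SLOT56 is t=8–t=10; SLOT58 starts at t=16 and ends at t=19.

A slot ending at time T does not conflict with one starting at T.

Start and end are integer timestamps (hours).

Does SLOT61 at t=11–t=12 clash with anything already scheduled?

SLOT52: ends t=2 at or before SLOT61 starts t=11 → clear.
SLOT53: ends t=3 at or before SLOT61 starts t=11 → clear.
SLOT55: ends t=7 at or before SLOT61 starts t=11 → clear.
SLOT54: ends t=9 at or before SLOT61 starts t=11 → clear.
SLOT56: ends t=10 at or before SLOT61 starts t=11 → clear.
SLOT57: starts t=12 at or after SLOT61 ends t=12 → clear.
SLOT59: starts t=15 at or after SLOT61 ends t=12 → clear.
SLOT58: starts t=16 at or after SLOT61 ends t=12 → clear.
SLOT60: starts t=18 at or after SLOT61 ends t=12 → clear.

No — it doesn't clash with anything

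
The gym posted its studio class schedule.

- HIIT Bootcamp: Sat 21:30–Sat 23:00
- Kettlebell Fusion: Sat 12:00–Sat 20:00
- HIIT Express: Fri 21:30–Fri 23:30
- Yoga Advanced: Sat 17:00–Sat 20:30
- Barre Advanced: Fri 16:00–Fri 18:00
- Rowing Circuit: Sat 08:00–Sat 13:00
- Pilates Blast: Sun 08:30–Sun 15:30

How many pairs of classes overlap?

Sorted by start: Barre Advanced, HIIT Express, Rowing Circuit, Kettlebell Fusion, Yoga Advanced, HIIT Bootcamp, Pilates Blast.
HIIT Express starts after Barre Advanced ends — done with Barre Advanced.
Rowing Circuit starts after HIIT Express ends — done with HIIT Express.
Kettlebell Fusion starts before Rowing Circuit ends → Rowing Circuit and Kettlebell Fusion overlap.
Yoga Advanced starts after Rowing Circuit ends — done with Rowing Circuit.
Yoga Advanced starts before Kettlebell Fusion ends → Kettlebell Fusion and Yoga Advanced overlap.
HIIT Bootcamp starts after Kettlebell Fusion ends — done with Kettlebell Fusion.
HIIT Bootcamp starts after Yoga Advanced ends — done with Yoga Advanced.
Pilates Blast starts after HIIT Bootcamp ends.
Overlapping pairs: Kettlebell Fusion & Rowing Circuit, Kettlebell Fusion & Yoga Advanced — 2 in total.

2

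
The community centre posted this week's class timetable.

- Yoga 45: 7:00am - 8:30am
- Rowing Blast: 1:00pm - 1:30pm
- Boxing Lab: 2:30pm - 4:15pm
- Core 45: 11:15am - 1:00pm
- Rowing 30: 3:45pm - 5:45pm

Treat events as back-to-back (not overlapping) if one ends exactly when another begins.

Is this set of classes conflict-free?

No

Two intervals overlap when each starts before the other ends.
Sorted by start: Yoga 45, Core 45, Rowing Blast, Boxing Lab, Rowing 30.
Core 45 starts after Yoga 45 ends — done with Yoga 45.
Rowing Blast starts exactly when Core 45 ends (back-to-back, no overlap) — done with Core 45.
Boxing Lab starts after Rowing Blast ends — done with Rowing Blast.
Rowing 30 starts before Boxing Lab ends → Boxing Lab and Rowing 30 overlap.
That's a conflict, so the schedule is not conflict-free.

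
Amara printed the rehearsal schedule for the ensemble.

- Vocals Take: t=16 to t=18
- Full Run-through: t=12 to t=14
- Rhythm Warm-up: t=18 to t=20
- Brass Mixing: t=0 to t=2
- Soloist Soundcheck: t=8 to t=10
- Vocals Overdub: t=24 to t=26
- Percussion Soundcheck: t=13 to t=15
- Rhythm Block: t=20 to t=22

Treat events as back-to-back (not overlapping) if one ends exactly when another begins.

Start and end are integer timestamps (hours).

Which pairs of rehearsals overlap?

Full Run-through & Percussion Soundcheck

Check each pair: they overlap iff neither finishes before the other starts.
Sorted by start: Brass Mixing, Soloist Soundcheck, Full Run-through, Percussion Soundcheck, Vocals Take, Rhythm Warm-up, Rhythm Block, Vocals Overdub.
Soloist Soundcheck starts after Brass Mixing ends, so nothing later overlaps Brass Mixing either.
Full Run-through starts after Soloist Soundcheck ends, so nothing later overlaps Soloist Soundcheck either.
Percussion Soundcheck starts before Full Run-through ends → Full Run-through and Percussion Soundcheck overlap.
Vocals Take starts after Full Run-through ends, so nothing later overlaps Full Run-through either.
Vocals Take starts after Percussion Soundcheck ends, so nothing later overlaps Percussion Soundcheck either.
Rhythm Warm-up starts exactly when Vocals Take ends (back-to-back, no overlap), so nothing later overlaps Vocals Take either.
Rhythm Block starts exactly when Rhythm Warm-up ends (back-to-back, no overlap), so nothing later overlaps Rhythm Warm-up either.
Vocals Overdub starts after Rhythm Block ends.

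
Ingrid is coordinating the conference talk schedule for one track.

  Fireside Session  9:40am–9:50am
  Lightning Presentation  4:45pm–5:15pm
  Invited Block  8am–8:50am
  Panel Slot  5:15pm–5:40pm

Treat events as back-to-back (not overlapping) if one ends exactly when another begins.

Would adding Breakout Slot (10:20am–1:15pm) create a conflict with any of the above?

Invited Block: ends 8:50am at or before Breakout Slot starts 10:20am → clear.
Fireside Session: ends 9:50am at or before Breakout Slot starts 10:20am → clear.
Lightning Presentation: starts 4:45pm at or after Breakout Slot ends 1:15pm → clear.
Panel Slot: starts 5:15pm at or after Breakout Slot ends 1:15pm → clear.

No — it doesn't clash with anything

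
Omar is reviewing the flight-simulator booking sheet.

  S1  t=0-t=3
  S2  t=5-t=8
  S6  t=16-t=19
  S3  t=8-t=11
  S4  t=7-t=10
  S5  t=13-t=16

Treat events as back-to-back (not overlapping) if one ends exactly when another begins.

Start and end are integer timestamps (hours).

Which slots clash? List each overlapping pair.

S2 & S4, S3 & S4

Sorted by start: S1, S2, S4, S3, S5, S6.
S2 starts after S1 ends; S1 is clear from here.
S4 starts before S2 ends → S2 and S4 overlap.
S3 starts exactly when S2 ends (back-to-back, no overlap); S2 is clear from here.
S3 starts before S4 ends → S4 and S3 overlap.
S5 starts after S4 ends; S4 is clear from here.
S5 starts after S3 ends; S3 is clear from here.
S6 starts exactly when S5 ends (back-to-back, no overlap).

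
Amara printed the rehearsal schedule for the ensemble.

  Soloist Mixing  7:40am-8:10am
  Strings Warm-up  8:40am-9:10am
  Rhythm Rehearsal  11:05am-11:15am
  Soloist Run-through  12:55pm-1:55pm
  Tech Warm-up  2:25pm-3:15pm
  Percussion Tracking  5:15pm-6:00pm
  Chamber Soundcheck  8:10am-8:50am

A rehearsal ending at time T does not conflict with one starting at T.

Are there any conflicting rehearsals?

Yes

Sorted by start: Soloist Mixing, Chamber Soundcheck, Strings Warm-up, Rhythm Rehearsal, Soloist Run-through, Tech Warm-up, Percussion Tracking.
Chamber Soundcheck starts exactly when Soloist Mixing ends (back-to-back, no overlap) — done with Soloist Mixing.
Strings Warm-up starts before Chamber Soundcheck ends → Chamber Soundcheck and Strings Warm-up overlap.
That's a conflict, so the schedule is not conflict-free.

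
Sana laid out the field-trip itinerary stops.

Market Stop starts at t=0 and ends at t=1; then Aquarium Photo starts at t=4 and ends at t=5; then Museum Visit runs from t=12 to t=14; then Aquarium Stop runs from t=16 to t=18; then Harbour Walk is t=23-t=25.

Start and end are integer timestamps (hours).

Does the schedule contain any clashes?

No

Sorted by start: Market Stop, Aquarium Photo, Museum Visit, Aquarium Stop, Harbour Walk.
Aquarium Photo starts after Market Stop ends, so nothing later overlaps Market Stop either.
Museum Visit starts after Aquarium Photo ends, so nothing later overlaps Aquarium Photo either.
Aquarium Stop starts after Museum Visit ends, so nothing later overlaps Museum Visit either.
Harbour Walk starts after Aquarium Stop ends.
Every pair is clear; the schedule has no overlaps.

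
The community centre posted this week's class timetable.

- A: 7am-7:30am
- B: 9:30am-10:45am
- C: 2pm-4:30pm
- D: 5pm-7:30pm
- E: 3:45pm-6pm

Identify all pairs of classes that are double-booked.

Sorted by start: A, B, C, E, D.
B starts after A ends; A is clear from here.
C starts after B ends; B is clear from here.
E starts before C ends → C and E overlap.
D starts after C ends.
D starts before E ends → E and D overlap.

C & E, D & E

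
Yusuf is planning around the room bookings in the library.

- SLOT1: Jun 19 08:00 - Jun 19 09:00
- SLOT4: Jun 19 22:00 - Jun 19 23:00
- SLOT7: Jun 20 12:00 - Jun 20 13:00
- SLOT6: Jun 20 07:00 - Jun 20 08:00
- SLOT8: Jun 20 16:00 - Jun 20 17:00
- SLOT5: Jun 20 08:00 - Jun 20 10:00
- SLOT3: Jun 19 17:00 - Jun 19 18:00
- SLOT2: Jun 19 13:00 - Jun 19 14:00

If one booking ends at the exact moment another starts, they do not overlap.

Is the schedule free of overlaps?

Check each pair: they overlap iff neither finishes before the other starts.
Sorted by start: SLOT1, SLOT2, SLOT3, SLOT4, SLOT6, SLOT5, SLOT7, SLOT8.
SLOT2 starts after SLOT1 ends, so SLOT1 has no further overlaps.
SLOT3 starts after SLOT2 ends, so SLOT2 has no further overlaps.
SLOT4 starts after SLOT3 ends, so SLOT3 has no further overlaps.
SLOT6 starts after SLOT4 ends, so SLOT4 has no further overlaps.
SLOT5 starts exactly when SLOT6 ends (back-to-back, no overlap), so SLOT6 has no further overlaps.
SLOT7 starts after SLOT5 ends, so SLOT5 has no further overlaps.
SLOT8 starts after SLOT7 ends.
Every pair is clear; the schedule has no overlaps.

Yes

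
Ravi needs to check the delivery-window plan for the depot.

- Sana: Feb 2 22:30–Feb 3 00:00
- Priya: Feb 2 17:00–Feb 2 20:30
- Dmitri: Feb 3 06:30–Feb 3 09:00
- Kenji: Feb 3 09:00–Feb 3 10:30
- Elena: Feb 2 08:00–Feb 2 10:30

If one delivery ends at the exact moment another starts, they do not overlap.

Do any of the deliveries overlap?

No

Sorted by start: Elena, Priya, Sana, Dmitri, Kenji.
Priya starts after Elena ends — done with Elena.
Sana starts after Priya ends — done with Priya.
Dmitri starts after Sana ends — done with Sana.
Kenji starts exactly when Dmitri ends (back-to-back, no overlap).
Every pair is clear; the schedule has no overlaps.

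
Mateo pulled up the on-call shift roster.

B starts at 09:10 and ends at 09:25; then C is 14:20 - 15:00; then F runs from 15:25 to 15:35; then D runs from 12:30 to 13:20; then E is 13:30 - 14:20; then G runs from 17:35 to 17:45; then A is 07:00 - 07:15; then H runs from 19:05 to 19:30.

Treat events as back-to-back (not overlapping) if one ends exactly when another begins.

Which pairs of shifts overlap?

Two intervals overlap when each starts before the other ends.
Sorted by start: A, B, D, E, C, F, G, H.
B starts after A ends; A is clear from here.
D starts after B ends; B is clear from here.
E starts after D ends; D is clear from here.
C starts exactly when E ends (back-to-back, no overlap); E is clear from here.
F starts after C ends; C is clear from here.
G starts after F ends; F is clear from here.
H starts after G ends.

none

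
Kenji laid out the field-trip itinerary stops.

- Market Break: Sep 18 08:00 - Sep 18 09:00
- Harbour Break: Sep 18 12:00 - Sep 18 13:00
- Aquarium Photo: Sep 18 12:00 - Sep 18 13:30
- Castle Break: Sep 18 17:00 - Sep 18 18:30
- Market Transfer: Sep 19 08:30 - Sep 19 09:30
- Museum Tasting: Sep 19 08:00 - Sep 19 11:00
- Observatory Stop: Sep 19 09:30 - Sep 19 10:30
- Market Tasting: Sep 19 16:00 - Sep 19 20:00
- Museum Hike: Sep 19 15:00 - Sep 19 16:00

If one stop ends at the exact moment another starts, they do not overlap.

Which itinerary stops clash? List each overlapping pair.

Aquarium Photo & Harbour Break, Market Transfer & Museum Tasting, Museum Tasting & Observatory Stop

Check each pair: they overlap iff neither finishes before the other starts.
Sorted by start: Market Break, Harbour Break, Aquarium Photo, Castle Break, Museum Tasting, Market Transfer, Observatory Stop, Museum Hike, Market Tasting.
Harbour Break starts after Market Break ends — done with Market Break.
Aquarium Photo starts before Harbour Break ends → Harbour Break and Aquarium Photo overlap.
Castle Break starts after Harbour Break ends — done with Harbour Break.
Castle Break starts after Aquarium Photo ends — done with Aquarium Photo.
Museum Tasting starts after Castle Break ends — done with Castle Break.
Market Transfer starts before Museum Tasting ends → Museum Tasting and Market Transfer overlap.
Observatory Stop starts before Museum Tasting ends → Museum Tasting and Observatory Stop overlap.
Museum Hike starts after Museum Tasting ends — done with Museum Tasting.
Observatory Stop starts exactly when Market Transfer ends (back-to-back, no overlap) — done with Market Transfer.
Museum Hike starts after Observatory Stop ends — done with Observatory Stop.
Market Tasting starts exactly when Museum Hike ends (back-to-back, no overlap).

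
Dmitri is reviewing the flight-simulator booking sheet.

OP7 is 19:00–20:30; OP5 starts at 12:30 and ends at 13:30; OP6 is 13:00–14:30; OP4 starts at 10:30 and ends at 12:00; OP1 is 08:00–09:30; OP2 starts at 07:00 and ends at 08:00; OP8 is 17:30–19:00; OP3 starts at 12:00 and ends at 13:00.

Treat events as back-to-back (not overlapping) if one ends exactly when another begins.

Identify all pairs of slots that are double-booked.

OP3 & OP5, OP5 & OP6

Sorted by start: OP2, OP1, OP4, OP3, OP5, OP6, OP8, OP7.
OP1 starts exactly when OP2 ends (back-to-back, no overlap), so OP2 has no further overlaps.
OP4 starts after OP1 ends, so OP1 has no further overlaps.
OP3 starts exactly when OP4 ends (back-to-back, no overlap), so OP4 has no further overlaps.
OP5 starts before OP3 ends → OP3 and OP5 overlap.
OP6 starts exactly when OP3 ends (back-to-back, no overlap), so OP3 has no further overlaps.
OP6 starts before OP5 ends → OP5 and OP6 overlap.
OP8 starts after OP5 ends, so OP5 has no further overlaps.
OP8 starts after OP6 ends, so OP6 has no further overlaps.
OP7 starts exactly when OP8 ends (back-to-back, no overlap).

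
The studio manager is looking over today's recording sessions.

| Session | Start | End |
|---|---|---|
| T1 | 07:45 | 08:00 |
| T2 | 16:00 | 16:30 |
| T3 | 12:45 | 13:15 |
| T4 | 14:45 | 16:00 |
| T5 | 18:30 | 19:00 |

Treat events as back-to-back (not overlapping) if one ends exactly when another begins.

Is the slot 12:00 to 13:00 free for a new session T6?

No — it overlaps T3

T1: ends 08:00 at or before T6 starts 12:00 → clear.
T3: starts 12:45 before T6 ends 13:00, and ends 13:15 after T6 starts 12:00 → overlap.
T4: starts 14:45 at or after T6 ends 13:00 → clear.
T2: starts 16:00 at or after T6 ends 13:00 → clear.
T5: starts 18:30 at or after T6 ends 13:00 → clear.
T6 overlaps T3.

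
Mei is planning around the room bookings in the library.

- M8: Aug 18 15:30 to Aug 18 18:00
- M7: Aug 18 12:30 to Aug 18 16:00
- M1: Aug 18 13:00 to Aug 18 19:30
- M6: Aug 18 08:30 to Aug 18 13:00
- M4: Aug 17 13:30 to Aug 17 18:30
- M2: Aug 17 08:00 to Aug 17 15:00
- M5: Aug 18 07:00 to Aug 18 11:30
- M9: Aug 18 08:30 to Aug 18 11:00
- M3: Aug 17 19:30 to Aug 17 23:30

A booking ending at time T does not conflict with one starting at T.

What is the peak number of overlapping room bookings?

Sweep the timeline, counting +1 at each start and −1 at each end (ends before starts at a tie):
Aug 17 08:00 start M2 → 1
Aug 17 13:30 start M4 → 2
Aug 17 15:00 end M2 → 1
Aug 17 18:30 end M4 → 0
Aug 17 19:30 start M3 → 1
Aug 17 23:30 end M3 → 0
Aug 18 07:00 start M5 → 1
Aug 18 08:30 start M6 → 2
Aug 18 08:30 start M9 → 3
Aug 18 11:00 end M9 → 2
Aug 18 11:30 end M5 → 1
Aug 18 12:30 start M7 → 2
Aug 18 13:00 end M6 → 1
Aug 18 13:00 start M1 → 2
Aug 18 15:30 start M8 → 3
Aug 18 16:00 end M7 → 2
Aug 18 18:00 end M8 → 1
Aug 18 19:30 end M1 → 0
Peak is 3, at Aug 18 08:30 (M5, M6, M9).

3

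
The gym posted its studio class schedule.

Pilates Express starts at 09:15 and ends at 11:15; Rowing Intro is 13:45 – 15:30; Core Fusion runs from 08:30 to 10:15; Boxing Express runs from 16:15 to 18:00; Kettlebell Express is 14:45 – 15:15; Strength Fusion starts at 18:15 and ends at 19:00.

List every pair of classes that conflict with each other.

Two intervals overlap when each starts before the other ends.
Sorted by start: Core Fusion, Pilates Express, Rowing Intro, Kettlebell Express, Boxing Express, Strength Fusion.
Pilates Express starts before Core Fusion ends → Core Fusion and Pilates Express overlap.
Rowing Intro starts after Core Fusion ends — done with Core Fusion.
Rowing Intro starts after Pilates Express ends — done with Pilates Express.
Kettlebell Express starts before Rowing Intro ends → Rowing Intro and Kettlebell Express overlap.
Boxing Express starts after Rowing Intro ends — done with Rowing Intro.
Boxing Express starts after Kettlebell Express ends — done with Kettlebell Express.
Strength Fusion starts after Boxing Express ends.

Core Fusion & Pilates Express, Kettlebell Express & Rowing Intro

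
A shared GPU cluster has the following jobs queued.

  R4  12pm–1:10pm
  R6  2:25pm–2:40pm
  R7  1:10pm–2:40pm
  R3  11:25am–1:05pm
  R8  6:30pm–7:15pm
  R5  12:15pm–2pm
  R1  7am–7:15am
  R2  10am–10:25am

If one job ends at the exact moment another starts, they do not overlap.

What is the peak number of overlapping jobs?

Sweep the timeline, counting +1 at each start and −1 at each end (ends before starts at a tie):
7am start R1 → 1
7:15am end R1 → 0
10am start R2 → 1
10:25am end R2 → 0
11:25am start R3 → 1
12pm start R4 → 2
12:15pm start R5 → 3
1:05pm end R3 → 2
1:10pm end R4 → 1
1:10pm start R7 → 2
2pm end R5 → 1
2:25pm start R6 → 2
2:40pm end R6 → 1
2:40pm end R7 → 0
6:30pm start R8 → 1
7:15pm end R8 → 0
Peak is 3, at 12:15pm (R3, R4, R5).

3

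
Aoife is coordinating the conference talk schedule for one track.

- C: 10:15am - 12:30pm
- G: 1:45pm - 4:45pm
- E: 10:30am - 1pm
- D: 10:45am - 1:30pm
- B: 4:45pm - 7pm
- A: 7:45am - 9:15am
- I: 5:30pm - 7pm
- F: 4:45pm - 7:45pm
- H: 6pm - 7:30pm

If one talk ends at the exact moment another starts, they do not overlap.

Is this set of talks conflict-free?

Sorted by start: A, C, E, D, G, B, F, I, H.
C starts after A ends — done with A.
E starts before C ends → C and E overlap.
That's a conflict, so the schedule is not conflict-free.

No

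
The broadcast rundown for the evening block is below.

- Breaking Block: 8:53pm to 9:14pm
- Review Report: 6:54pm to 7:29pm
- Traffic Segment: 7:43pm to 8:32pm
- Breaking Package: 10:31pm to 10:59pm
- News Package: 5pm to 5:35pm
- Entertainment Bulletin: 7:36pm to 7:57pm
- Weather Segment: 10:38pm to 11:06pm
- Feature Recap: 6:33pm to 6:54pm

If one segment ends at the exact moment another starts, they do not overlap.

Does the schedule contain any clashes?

Yes

Check each pair: they overlap iff neither finishes before the other starts.
Sorted by start: News Package, Feature Recap, Review Report, Entertainment Bulletin, Traffic Segment, Breaking Block, Breaking Package, Weather Segment.
Feature Recap starts after News Package ends, so News Package has no further overlaps.
Review Report starts exactly when Feature Recap ends (back-to-back, no overlap), so Feature Recap has no further overlaps.
Entertainment Bulletin starts after Review Report ends, so Review Report has no further overlaps.
Traffic Segment starts before Entertainment Bulletin ends → Entertainment Bulletin and Traffic Segment overlap.
That's a conflict, so the schedule is not conflict-free.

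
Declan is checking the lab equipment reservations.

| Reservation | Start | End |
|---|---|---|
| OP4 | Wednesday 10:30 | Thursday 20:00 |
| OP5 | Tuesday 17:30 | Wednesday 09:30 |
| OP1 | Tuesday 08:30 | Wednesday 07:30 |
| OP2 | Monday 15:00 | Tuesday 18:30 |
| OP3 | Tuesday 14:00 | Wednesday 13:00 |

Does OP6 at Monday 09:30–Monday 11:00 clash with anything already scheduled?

No — it doesn't clash with anything

OP2: starts Monday 15:00 at or after OP6 ends Monday 11:00 → clear.
OP1: starts Tuesday 08:30 at or after OP6 ends Monday 11:00 → clear.
OP3: starts Tuesday 14:00 at or after OP6 ends Monday 11:00 → clear.
OP5: starts Tuesday 17:30 at or after OP6 ends Monday 11:00 → clear.
OP4: starts Wednesday 10:30 at or after OP6 ends Monday 11:00 → clear.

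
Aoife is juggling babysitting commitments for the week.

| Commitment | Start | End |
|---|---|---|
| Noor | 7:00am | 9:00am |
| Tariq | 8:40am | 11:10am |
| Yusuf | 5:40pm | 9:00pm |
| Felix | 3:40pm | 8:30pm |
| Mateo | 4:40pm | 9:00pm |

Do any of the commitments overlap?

Sorted by start: Noor, Tariq, Felix, Mateo, Yusuf.
Tariq starts before Noor ends → Noor and Tariq overlap.
That's a conflict, so the schedule is not conflict-free.

Yes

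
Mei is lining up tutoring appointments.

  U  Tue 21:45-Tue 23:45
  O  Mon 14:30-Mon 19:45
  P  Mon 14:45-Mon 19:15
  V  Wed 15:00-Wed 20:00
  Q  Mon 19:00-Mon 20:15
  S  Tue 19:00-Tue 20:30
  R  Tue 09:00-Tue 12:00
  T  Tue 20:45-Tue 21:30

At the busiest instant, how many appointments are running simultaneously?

3

Sort all start/end points and keep a running count:
Mon 14:30 start O → 1
Mon 14:45 start P → 2
Mon 19:00 start Q → 3
Mon 19:15 end P → 2
Mon 19:45 end O → 1
Mon 20:15 end Q → 0
Tue 09:00 start R → 1
Tue 12:00 end R → 0
Tue 19:00 start S → 1
Tue 20:30 end S → 0
Tue 20:45 start T → 1
Tue 21:30 end T → 0
Tue 21:45 start U → 1
Tue 23:45 end U → 0
Wed 15:00 start V → 1
Wed 20:00 end V → 0
Peak is 3, at Mon 19:00 (O, P, Q).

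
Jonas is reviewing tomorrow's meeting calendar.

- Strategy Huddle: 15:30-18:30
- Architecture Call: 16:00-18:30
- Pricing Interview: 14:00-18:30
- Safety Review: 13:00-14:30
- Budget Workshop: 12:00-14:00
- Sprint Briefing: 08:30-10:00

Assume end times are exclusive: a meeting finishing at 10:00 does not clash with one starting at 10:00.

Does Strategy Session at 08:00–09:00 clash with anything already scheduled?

Sprint Briefing: starts 08:30 before Strategy Session ends 09:00, and ends 10:00 after Strategy Session starts 08:00 → overlap.
Budget Workshop: starts 12:00 at or after Strategy Session ends 09:00 → clear.
Safety Review: starts 13:00 at or after Strategy Session ends 09:00 → clear.
Pricing Interview: starts 14:00 at or after Strategy Session ends 09:00 → clear.
Strategy Huddle: starts 15:30 at or after Strategy Session ends 09:00 → clear.
Architecture Call: starts 16:00 at or after Strategy Session ends 09:00 → clear.
Strategy Session overlaps Sprint Briefing.

Yes — it overlaps Sprint Briefing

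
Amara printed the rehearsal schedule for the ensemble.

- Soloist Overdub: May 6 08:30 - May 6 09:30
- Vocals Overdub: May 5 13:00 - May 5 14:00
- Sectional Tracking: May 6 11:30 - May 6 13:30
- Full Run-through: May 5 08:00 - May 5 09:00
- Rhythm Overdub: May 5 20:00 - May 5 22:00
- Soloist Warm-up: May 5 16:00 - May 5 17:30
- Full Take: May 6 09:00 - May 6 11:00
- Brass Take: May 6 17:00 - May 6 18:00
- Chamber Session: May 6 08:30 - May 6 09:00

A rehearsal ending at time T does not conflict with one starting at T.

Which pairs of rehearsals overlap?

Sorted by start: Full Run-through, Vocals Overdub, Soloist Warm-up, Rhythm Overdub, Soloist Overdub, Chamber Session, Full Take, Sectional Tracking, Brass Take.
Vocals Overdub starts after Full Run-through ends, so nothing later overlaps Full Run-through either.
Soloist Warm-up starts after Vocals Overdub ends, so nothing later overlaps Vocals Overdub either.
Rhythm Overdub starts after Soloist Warm-up ends, so nothing later overlaps Soloist Warm-up either.
Soloist Overdub starts after Rhythm Overdub ends, so nothing later overlaps Rhythm Overdub either.
Chamber Session starts before Soloist Overdub ends → Soloist Overdub and Chamber Session overlap.
Full Take starts before Soloist Overdub ends → Soloist Overdub and Full Take overlap.
Sectional Tracking starts after Soloist Overdub ends, so nothing later overlaps Soloist Overdub either.
Full Take starts exactly when Chamber Session ends (back-to-back, no overlap), so nothing later overlaps Chamber Session either.
Sectional Tracking starts after Full Take ends, so nothing later overlaps Full Take either.
Brass Take starts after Sectional Tracking ends.

Chamber Session & Soloist Overdub, Full Take & Soloist Overdub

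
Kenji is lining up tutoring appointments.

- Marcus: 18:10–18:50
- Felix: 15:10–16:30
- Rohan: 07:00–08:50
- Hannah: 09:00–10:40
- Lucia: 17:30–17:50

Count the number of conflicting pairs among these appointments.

Sorted by start: Rohan, Hannah, Felix, Lucia, Marcus.
Hannah starts after Rohan ends — done with Rohan.
Felix starts after Hannah ends — done with Hannah.
Lucia starts after Felix ends — done with Felix.
Marcus starts after Lucia ends.
No pair overlaps.

0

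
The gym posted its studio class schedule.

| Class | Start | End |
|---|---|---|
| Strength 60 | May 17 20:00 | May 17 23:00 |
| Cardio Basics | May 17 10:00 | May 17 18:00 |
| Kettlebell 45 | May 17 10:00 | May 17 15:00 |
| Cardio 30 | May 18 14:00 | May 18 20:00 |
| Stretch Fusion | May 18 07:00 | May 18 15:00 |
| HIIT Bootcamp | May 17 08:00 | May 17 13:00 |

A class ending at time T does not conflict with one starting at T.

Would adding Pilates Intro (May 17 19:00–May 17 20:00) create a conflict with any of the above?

HIIT Bootcamp: ends May 17 13:00 at or before Pilates Intro starts May 17 19:00 → clear.
Cardio Basics: ends May 17 18:00 at or before Pilates Intro starts May 17 19:00 → clear.
Kettlebell 45: ends May 17 15:00 at or before Pilates Intro starts May 17 19:00 → clear.
Strength 60: starts May 17 20:00 at or after Pilates Intro ends May 17 20:00 → clear.
Stretch Fusion: starts May 18 07:00 at or after Pilates Intro ends May 17 20:00 → clear.
Cardio 30: starts May 18 14:00 at or after Pilates Intro ends May 17 20:00 → clear.

No — it doesn't clash with anything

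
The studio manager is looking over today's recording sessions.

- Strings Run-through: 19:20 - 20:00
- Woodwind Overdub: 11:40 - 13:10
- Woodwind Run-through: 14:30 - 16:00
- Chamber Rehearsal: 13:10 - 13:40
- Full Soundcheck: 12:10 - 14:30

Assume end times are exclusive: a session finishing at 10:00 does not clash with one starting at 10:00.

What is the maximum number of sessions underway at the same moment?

2

Sort all start/end points and keep a running count:
11:40 start Woodwind Overdub → 1
12:10 start Full Soundcheck → 2
13:10 end Woodwind Overdub → 1
13:10 start Chamber Rehearsal → 2
13:40 end Chamber Rehearsal → 1
14:30 end Full Soundcheck → 0
14:30 start Woodwind Run-through → 1
16:00 end Woodwind Run-through → 0
19:20 start Strings Run-through → 1
20:00 end Strings Run-through → 0
Peak is 2, at 12:10 (Full Soundcheck, Woodwind Overdub).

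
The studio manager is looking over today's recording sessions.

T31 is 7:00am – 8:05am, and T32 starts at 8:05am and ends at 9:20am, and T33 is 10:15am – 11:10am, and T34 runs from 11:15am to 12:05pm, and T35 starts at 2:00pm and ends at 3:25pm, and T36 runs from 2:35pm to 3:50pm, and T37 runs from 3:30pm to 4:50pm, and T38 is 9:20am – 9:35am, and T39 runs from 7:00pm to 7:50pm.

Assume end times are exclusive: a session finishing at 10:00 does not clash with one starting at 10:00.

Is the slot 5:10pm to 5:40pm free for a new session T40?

Yes — the slot is free

T31: ends 8:05am at or before T40 starts 5:10pm → clear.
T32: ends 9:20am at or before T40 starts 5:10pm → clear.
T38: ends 9:35am at or before T40 starts 5:10pm → clear.
T33: ends 11:10am at or before T40 starts 5:10pm → clear.
T34: ends 12:05pm at or before T40 starts 5:10pm → clear.
T35: ends 3:25pm at or before T40 starts 5:10pm → clear.
T36: ends 3:50pm at or before T40 starts 5:10pm → clear.
T37: ends 4:50pm at or before T40 starts 5:10pm → clear.
T39: starts 7:00pm at or after T40 ends 5:40pm → clear.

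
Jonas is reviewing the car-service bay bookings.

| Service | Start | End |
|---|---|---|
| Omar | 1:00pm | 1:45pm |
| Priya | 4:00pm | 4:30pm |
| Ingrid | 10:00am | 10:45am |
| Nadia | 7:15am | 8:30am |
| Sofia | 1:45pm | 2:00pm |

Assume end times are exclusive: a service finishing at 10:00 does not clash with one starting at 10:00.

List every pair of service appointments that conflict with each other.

Sorted by start: Nadia, Ingrid, Omar, Sofia, Priya.
Ingrid starts after Nadia ends — done with Nadia.
Omar starts after Ingrid ends — done with Ingrid.
Sofia starts exactly when Omar ends (back-to-back, no overlap) — done with Omar.
Priya starts after Sofia ends.

no conflicts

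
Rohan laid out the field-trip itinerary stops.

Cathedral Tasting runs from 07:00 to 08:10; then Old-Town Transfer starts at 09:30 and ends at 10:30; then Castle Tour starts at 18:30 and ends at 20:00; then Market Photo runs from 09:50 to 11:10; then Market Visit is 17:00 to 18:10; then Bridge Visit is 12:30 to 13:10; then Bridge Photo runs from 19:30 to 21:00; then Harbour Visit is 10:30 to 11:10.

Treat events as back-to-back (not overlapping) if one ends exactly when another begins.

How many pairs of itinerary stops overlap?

3

Sorted by start: Cathedral Tasting, Old-Town Transfer, Market Photo, Harbour Visit, Bridge Visit, Market Visit, Castle Tour, Bridge Photo.
Old-Town Transfer starts after Cathedral Tasting ends, so Cathedral Tasting has no further overlaps.
Market Photo starts before Old-Town Transfer ends → Old-Town Transfer and Market Photo overlap.
Harbour Visit starts exactly when Old-Town Transfer ends (back-to-back, no overlap), so Old-Town Transfer has no further overlaps.
Harbour Visit starts before Market Photo ends → Market Photo and Harbour Visit overlap.
Bridge Visit starts after Market Photo ends, so Market Photo has no further overlaps.
Bridge Visit starts after Harbour Visit ends, so Harbour Visit has no further overlaps.
Market Visit starts after Bridge Visit ends, so Bridge Visit has no further overlaps.
Castle Tour starts after Market Visit ends, so Market Visit has no further overlaps.
Bridge Photo starts before Castle Tour ends → Castle Tour and Bridge Photo overlap.
Overlapping pairs: Bridge Photo & Castle Tour, Harbour Visit & Market Photo, Market Photo & Old-Town Transfer — 3 in total.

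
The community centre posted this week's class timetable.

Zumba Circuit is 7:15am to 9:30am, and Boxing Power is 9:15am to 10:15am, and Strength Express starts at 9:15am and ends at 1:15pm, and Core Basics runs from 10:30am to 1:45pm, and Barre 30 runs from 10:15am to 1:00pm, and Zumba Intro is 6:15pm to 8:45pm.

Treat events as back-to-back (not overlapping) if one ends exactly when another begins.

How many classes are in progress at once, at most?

Sort all start/end points and keep a running count:
7:15am start Zumba Circuit → 1
9:15am start Boxing Power → 2
9:15am start Strength Express → 3
9:30am end Zumba Circuit → 2
10:15am end Boxing Power → 1
10:15am start Barre 30 → 2
10:30am start Core Basics → 3
1:00pm end Barre 30 → 2
1:15pm end Strength Express → 1
1:45pm end Core Basics → 0
6:15pm start Zumba Intro → 1
8:45pm end Zumba Intro → 0
Peak is 3, at 9:15am (Boxing Power, Strength Express, Zumba Circuit).

3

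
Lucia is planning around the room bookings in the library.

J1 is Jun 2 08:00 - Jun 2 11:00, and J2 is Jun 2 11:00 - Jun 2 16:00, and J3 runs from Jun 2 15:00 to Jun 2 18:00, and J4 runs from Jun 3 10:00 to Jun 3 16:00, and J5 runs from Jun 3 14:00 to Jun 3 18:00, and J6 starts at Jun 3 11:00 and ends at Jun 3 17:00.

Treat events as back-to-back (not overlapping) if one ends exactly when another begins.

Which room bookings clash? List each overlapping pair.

J2 & J3, J4 & J5, J4 & J6, J5 & J6

Sorted by start: J1, J2, J3, J4, J6, J5.
J2 starts exactly when J1 ends (back-to-back, no overlap); J1 is clear from here.
J3 starts before J2 ends → J2 and J3 overlap.
J4 starts after J2 ends; J2 is clear from here.
J4 starts after J3 ends; J3 is clear from here.
J6 starts before J4 ends → J4 and J6 overlap.
J5 starts before J4 ends → J4 and J5 overlap.
J5 starts before J6 ends → J6 and J5 overlap.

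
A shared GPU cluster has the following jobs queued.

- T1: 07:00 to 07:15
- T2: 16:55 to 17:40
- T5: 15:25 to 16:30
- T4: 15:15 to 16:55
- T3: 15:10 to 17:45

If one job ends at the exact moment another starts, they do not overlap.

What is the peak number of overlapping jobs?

Sweep the timeline, counting +1 at each start and −1 at each end (ends before starts at a tie):
07:00 start T1 → 1
07:15 end T1 → 0
15:10 start T3 → 1
15:15 start T4 → 2
15:25 start T5 → 3
16:30 end T5 → 2
16:55 end T4 → 1
16:55 start T2 → 2
17:40 end T2 → 1
17:45 end T3 → 0
Peak is 3, at 15:25 (T3, T4, T5).

3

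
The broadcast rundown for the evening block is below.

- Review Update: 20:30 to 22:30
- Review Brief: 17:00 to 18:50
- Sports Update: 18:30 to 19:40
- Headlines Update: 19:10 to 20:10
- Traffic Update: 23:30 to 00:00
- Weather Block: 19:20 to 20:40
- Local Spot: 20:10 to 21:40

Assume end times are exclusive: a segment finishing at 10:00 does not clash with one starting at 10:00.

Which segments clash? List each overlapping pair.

Check each pair: they overlap iff neither finishes before the other starts.
Sorted by start: Review Brief, Sports Update, Headlines Update, Weather Block, Local Spot, Review Update, Traffic Update.
Sports Update starts before Review Brief ends → Review Brief and Sports Update overlap.
Headlines Update starts after Review Brief ends, so Review Brief has no further overlaps.
Headlines Update starts before Sports Update ends → Sports Update and Headlines Update overlap.
Weather Block starts before Sports Update ends → Sports Update and Weather Block overlap.
Local Spot starts after Sports Update ends, so Sports Update has no further overlaps.
Weather Block starts before Headlines Update ends → Headlines Update and Weather Block overlap.
Local Spot starts exactly when Headlines Update ends (back-to-back, no overlap), so Headlines Update has no further overlaps.
Local Spot starts before Weather Block ends → Weather Block and Local Spot overlap.
Review Update starts before Weather Block ends → Weather Block and Review Update overlap.
Traffic Update starts after Weather Block ends.
Review Update starts before Local Spot ends → Local Spot and Review Update overlap.
Traffic Update starts after Local Spot ends.
Traffic Update starts after Review Update ends.

Headlines Update & Sports Update, Headlines Update & Weather Block, Local Spot & Review Update, Local Spot & Weather Block, Review Brief & Sports Update, Review Update & Weather Block, Sports Update & Weather Block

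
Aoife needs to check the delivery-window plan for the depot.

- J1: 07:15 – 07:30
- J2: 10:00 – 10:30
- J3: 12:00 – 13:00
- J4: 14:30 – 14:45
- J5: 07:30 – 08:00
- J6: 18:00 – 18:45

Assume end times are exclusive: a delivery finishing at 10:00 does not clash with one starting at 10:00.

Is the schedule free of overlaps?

Yes

Two intervals overlap when each starts before the other ends.
Sorted by start: J1, J5, J2, J3, J4, J6.
J5 starts exactly when J1 ends (back-to-back, no overlap) — done with J1.
J2 starts after J5 ends — done with J5.
J3 starts after J2 ends — done with J2.
J4 starts after J3 ends — done with J3.
J6 starts after J4 ends.
Every pair is clear; the schedule has no overlaps.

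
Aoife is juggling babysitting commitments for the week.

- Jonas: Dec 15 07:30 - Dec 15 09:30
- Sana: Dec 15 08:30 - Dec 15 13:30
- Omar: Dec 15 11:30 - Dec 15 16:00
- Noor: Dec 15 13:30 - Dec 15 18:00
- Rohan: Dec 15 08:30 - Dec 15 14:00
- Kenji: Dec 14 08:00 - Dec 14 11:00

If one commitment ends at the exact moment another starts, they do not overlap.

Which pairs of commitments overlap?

Two intervals overlap when each starts before the other ends.
Sorted by start: Kenji, Jonas, Rohan, Sana, Omar, Noor.
Jonas starts after Kenji ends; Kenji is clear from here.
Rohan starts before Jonas ends → Jonas and Rohan overlap.
Sana starts before Jonas ends → Jonas and Sana overlap.
Omar starts after Jonas ends; Jonas is clear from here.
Sana starts before Rohan ends → Rohan and Sana overlap.
Omar starts before Rohan ends → Rohan and Omar overlap.
Noor starts before Rohan ends → Rohan and Noor overlap.
Omar starts before Sana ends → Sana and Omar overlap.
Noor starts exactly when Sana ends (back-to-back, no overlap).
Noor starts before Omar ends → Omar and Noor overlap.

Jonas & Rohan, Jonas & Sana, Noor & Omar, Noor & Rohan, Omar & Rohan, Omar & Sana, Rohan & Sana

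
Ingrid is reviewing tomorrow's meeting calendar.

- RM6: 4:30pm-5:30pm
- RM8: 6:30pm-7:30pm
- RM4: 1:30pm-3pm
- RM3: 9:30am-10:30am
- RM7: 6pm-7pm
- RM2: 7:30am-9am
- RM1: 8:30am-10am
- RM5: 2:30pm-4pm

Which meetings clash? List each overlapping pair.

Check each pair: they overlap iff neither finishes before the other starts.
Sorted by start: RM2, RM1, RM3, RM4, RM5, RM6, RM7, RM8.
RM1 starts before RM2 ends → RM2 and RM1 overlap.
RM3 starts after RM2 ends — done with RM2.
RM3 starts before RM1 ends → RM1 and RM3 overlap.
RM4 starts after RM1 ends — done with RM1.
RM4 starts after RM3 ends — done with RM3.
RM5 starts before RM4 ends → RM4 and RM5 overlap.
RM6 starts after RM4 ends — done with RM4.
RM6 starts after RM5 ends — done with RM5.
RM7 starts after RM6 ends — done with RM6.
RM8 starts before RM7 ends → RM7 and RM8 overlap.

RM1 & RM2, RM1 & RM3, RM4 & RM5, RM7 & RM8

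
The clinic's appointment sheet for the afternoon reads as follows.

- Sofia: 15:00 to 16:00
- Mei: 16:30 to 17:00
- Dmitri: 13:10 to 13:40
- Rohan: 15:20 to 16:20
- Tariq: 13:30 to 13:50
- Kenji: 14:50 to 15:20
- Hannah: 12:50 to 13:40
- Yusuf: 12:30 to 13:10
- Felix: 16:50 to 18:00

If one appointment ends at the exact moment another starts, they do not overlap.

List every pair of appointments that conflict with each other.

Dmitri & Hannah, Dmitri & Tariq, Felix & Mei, Hannah & Tariq, Hannah & Yusuf, Kenji & Sofia, Rohan & Sofia

Sorted by start: Yusuf, Hannah, Dmitri, Tariq, Kenji, Sofia, Rohan, Mei, Felix.
Hannah starts before Yusuf ends → Yusuf and Hannah overlap.
Dmitri starts exactly when Yusuf ends (back-to-back, no overlap), so Yusuf has no further overlaps.
Dmitri starts before Hannah ends → Hannah and Dmitri overlap.
Tariq starts before Hannah ends → Hannah and Tariq overlap.
Kenji starts after Hannah ends, so Hannah has no further overlaps.
Tariq starts before Dmitri ends → Dmitri and Tariq overlap.
Kenji starts after Dmitri ends, so Dmitri has no further overlaps.
Kenji starts after Tariq ends, so Tariq has no further overlaps.
Sofia starts before Kenji ends → Kenji and Sofia overlap.
Rohan starts exactly when Kenji ends (back-to-back, no overlap), so Kenji has no further overlaps.
Rohan starts before Sofia ends → Sofia and Rohan overlap.
Mei starts after Sofia ends, so Sofia has no further overlaps.
Mei starts after Rohan ends, so Rohan has no further overlaps.
Felix starts before Mei ends → Mei and Felix overlap.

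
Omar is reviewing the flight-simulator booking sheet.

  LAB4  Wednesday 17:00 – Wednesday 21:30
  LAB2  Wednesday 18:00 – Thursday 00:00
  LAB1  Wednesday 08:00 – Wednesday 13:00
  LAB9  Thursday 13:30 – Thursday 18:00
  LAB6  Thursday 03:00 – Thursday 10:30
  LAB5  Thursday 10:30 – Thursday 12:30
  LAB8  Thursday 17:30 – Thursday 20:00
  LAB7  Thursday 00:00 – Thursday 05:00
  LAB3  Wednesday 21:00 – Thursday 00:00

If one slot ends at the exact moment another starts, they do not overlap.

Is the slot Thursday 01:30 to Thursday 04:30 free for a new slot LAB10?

LAB1: ends Wednesday 13:00 at or before LAB10 starts Thursday 01:30 → clear.
LAB4: ends Wednesday 21:30 at or before LAB10 starts Thursday 01:30 → clear.
LAB2: ends Thursday 00:00 at or before LAB10 starts Thursday 01:30 → clear.
LAB3: ends Thursday 00:00 at or before LAB10 starts Thursday 01:30 → clear.
LAB7: starts Thursday 00:00 before LAB10 ends Thursday 04:30, and ends Thursday 05:00 after LAB10 starts Thursday 01:30 → overlap.
LAB6: starts Thursday 03:00 before LAB10 ends Thursday 04:30, and ends Thursday 10:30 after LAB10 starts Thursday 01:30 → overlap.
LAB5: starts Thursday 10:30 at or after LAB10 ends Thursday 04:30 → clear.
LAB9: starts Thursday 13:30 at or after LAB10 ends Thursday 04:30 → clear.
LAB8: starts Thursday 17:30 at or after LAB10 ends Thursday 04:30 → clear.
LAB10 overlaps LAB6, LAB7.

No — it overlaps LAB6, LAB7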